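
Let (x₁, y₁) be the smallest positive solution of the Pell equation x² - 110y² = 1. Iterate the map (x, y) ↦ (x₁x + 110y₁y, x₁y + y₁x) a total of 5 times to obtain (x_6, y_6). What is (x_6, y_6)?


Step 1: Find the fundamental solution (x₁, y₁) of x² - 110y² = 1.
  Expand √110 as a continued fraction. a₀ = ⌊√110⌋ = 10; iterate m_{k+1} = d_k·a_k − m_k, d_{k+1} = (110 − m_{k+1}²)/d_k, a_{k+1} = ⌊(a₀ + m_{k+1})/d_{k+1}⌋ (starting m₀ = 0, d₀ = 1), with convergents p_k = a_k·p_{k-1} + p_{k-2}, q_k = a_k·q_{k-1} + q_{k-2} (p₋₁ = 1, q₋₁ = 0):
  k = 0: a₀ = 10; p₀/q₀ = 10/1; p₀² − 110·q₀² = 100 − 110 = -10.
  k = 1: m = 10, d = 10, a = ⌊(10 + 10)/10⌋ = 2; p/q = (2·10 + 1)/(2·1 + 0) = 21/2; p² − 110·q² = 441 − 440 = 1.
  The first convergent with p² − 110·q² = 1 gives the fundamental solution (x₁, y₁) = (21, 2).
Step 2: Apply the recurrence (x_{n+1}, y_{n+1}) = (x₁x_n + 110y₁y_n, x₁y_n + y₁x_n) repeatedly.
  From (x_1, y_1) = (21, 2): x_2 = 21·21 + 110·2·2 = 881; y_2 = 21·2 + 2·21 = 84.
  From (x_2, y_2) = (881, 84): x_3 = 21·881 + 110·2·84 = 36981; y_3 = 21·84 + 2·881 = 3526.
  From (x_3, y_3) = (36981, 3526): x_4 = 21·36981 + 110·2·3526 = 1552321; y_4 = 21·3526 + 2·36981 = 148008.
  From (x_4, y_4) = (1552321, 148008): x_5 = 21·1552321 + 110·2·148008 = 65160501; y_5 = 21·148008 + 2·1552321 = 6212810.
  From (x_5, y_5) = (65160501, 6212810): x_6 = 21·65160501 + 110·2·6212810 = 2735188721; y_6 = 21·6212810 + 2·65160501 = 260790012.
Step 3: Verify x_6² - 110·y_6² = 7481257339485615841 - 7481257339485615840 = 1 (should be 1). ✓

(x_1, y_1) = (21, 2); (x_6, y_6) = (2735188721, 260790012).


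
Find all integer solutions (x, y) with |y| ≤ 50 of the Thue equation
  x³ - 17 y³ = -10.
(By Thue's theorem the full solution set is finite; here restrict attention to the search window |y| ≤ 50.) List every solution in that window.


The equation is x³ - 17y³ = -10. For fixed y, x³ = 17·y³ − 10, so a solution requires the RHS to be a perfect cube.
Strategy: iterate y from -50 to 50, compute RHS = 17·y³ − 10, and check whether it is a (positive or negative) perfect cube.
Check small values of y:
  y = 0: RHS = -10 is not a perfect cube.
  y = 1: RHS = 7 is not a perfect cube.
  y = -1: RHS = -27 = (-3)³ ⇒ x = -3 works.
  y = 2: RHS = 126 is not a perfect cube.
  y = -2: RHS = -146 is not a perfect cube.
  y = 3: RHS = 449 is not a perfect cube.
  y = -3: RHS = -469 is not a perfect cube.
Continuing the search up to |y| = 50 finds no further solutions beyond those listed.
Collected solutions: (-3, -1).

Solutions (with |y| ≤ 50): (-3, -1).


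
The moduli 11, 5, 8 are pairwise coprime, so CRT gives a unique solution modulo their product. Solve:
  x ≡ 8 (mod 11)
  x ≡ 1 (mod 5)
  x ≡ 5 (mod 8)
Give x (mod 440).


Moduli 11, 5, 8 are pairwise coprime; by CRT there is a unique solution modulo M = 11 · 5 · 8 = 440.
Solve pairwise, accumulating the modulus:
  Start with x ≡ 8 (mod 11).
  Combine with x ≡ 1 (mod 5): since gcd(11, 5) = 1, we get a unique residue mod 55.
    Write x = 8 + 11·t and substitute into x ≡ 1 (mod 5): 11·t ≡ 1 − 8 = -7 (mod 5).
    Reduce coefficients mod 5: 1·t ≡ 3 (mod 5).
    So t ≡ 3 (mod 5).
    Then x = 8 + 11·3 = 41, valid modulo lcm(11, 5) = 55: x ≡ 41 (mod 55).
  Combine with x ≡ 5 (mod 8): since gcd(55, 8) = 1, we get a unique residue mod 440.
    Write x = 41 + 55·t and substitute into x ≡ 5 (mod 8): 55·t ≡ 5 − 41 = -36 (mod 8).
    Reduce coefficients mod 8: 7·t ≡ 4 (mod 8).
    The inverse of 7 mod 8 is 7 (since 7·7 = 49 = 6·8 + 1), so t ≡ 7·4 = 28 ≡ 4 (mod 8).
    Then x = 41 + 55·4 = 261, valid modulo lcm(55, 8) = 440: x ≡ 261 (mod 440).
Verify: 261 mod 11 = 8 ✓, 261 mod 5 = 1 ✓, 261 mod 8 = 5 ✓.

x ≡ 261 (mod 440).


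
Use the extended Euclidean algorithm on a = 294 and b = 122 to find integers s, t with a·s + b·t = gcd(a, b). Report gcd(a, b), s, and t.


Euclidean algorithm on (294, 122) — divide until remainder is 0:
  294 = 2 · 122 + 50
  122 = 2 · 50 + 22
  50 = 2 · 22 + 6
  22 = 3 · 6 + 4
  6 = 1 · 4 + 2
  4 = 2 · 2 + 0
gcd(294, 122) = 2.
Track Bezout coefficients alongside the remainders: start with r₀ = 294 = a·1 + b·0 (s = 1, t = 0) and r₁ = 122 = a·0 + b·1 (s = 0, t = 1); each new remainder r_{k+1} = r_{k-1} − q_k·r_k inherits s_{k+1} = s_{k-1} − q_k·s_k, t_{k+1} = t_{k-1} − q_k·t_k, so r_k = a·s_k + b·t_k at every step:
  q = 2: r = 50, s = 1 − 2·0 = 1, t = 0 − 2·1 = -2  (check: 294·1 + 122·(-2) = 50)
  q = 2: r = 22, s = 0 − 2·1 = -2, t = 1 − 2·(-2) = 5  (check: 294·(-2) + 122·5 = 22)
  q = 2: r = 6, s = 1 − 2·(-2) = 5, t = -2 − 2·5 = -12  (check: 294·5 + 122·(-12) = 6)
  q = 3: r = 4, s = -2 − 3·5 = -17, t = 5 − 3·(-12) = 41  (check: 294·(-17) + 122·41 = 4)
  q = 1: r = 2, s = 5 − 1·(-17) = 22, t = -12 − 1·41 = -53  (check: 294·22 + 122·(-53) = 2)
The row with r = 2 (the gcd) gives the Bezout coefficients s = 22, t = -53.
Result: 294 · (22) + 122 · (-53) = 2.

gcd(294, 122) = 2; s = 22, t = -53 (check: 294·22 + 122·(-53) = 2).


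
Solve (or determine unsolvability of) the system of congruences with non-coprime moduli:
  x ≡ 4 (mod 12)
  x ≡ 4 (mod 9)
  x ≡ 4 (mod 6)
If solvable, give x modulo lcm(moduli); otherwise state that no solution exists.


Moduli 12, 9, 6 are not pairwise coprime, so CRT works modulo lcm(m_i) when all pairwise compatibility conditions hold.
Pairwise compatibility: gcd(m_i, m_j) must divide a_i - a_j for every pair.
Merge one congruence at a time:
  Start: x ≡ 4 (mod 12).
  Combine with x ≡ 4 (mod 9): gcd(12, 9) = 3; 4 - 4 = 0, which IS divisible by 3, so compatible.
    Write x = 4 + 12·t and substitute into x ≡ 4 (mod 9): 12·t ≡ 4 − 4 = 0 (mod 9).
    Divide the congruence (and modulus) by g = 3: 4·t ≡ 0 (mod 3).
    Reduce coefficients mod 3: 1·t ≡ 0 (mod 3).
    So t ≡ 0 (mod 3).
    Then x = 4 + 12·0 = 4, valid modulo lcm(12, 9) = 36: x ≡ 4 (mod 36).
  Combine with x ≡ 4 (mod 6): gcd(36, 6) = 6; 4 - 4 = 0, which IS divisible by 6, so compatible.
    Write x = 4 + 36·t and substitute into x ≡ 4 (mod 6): 36·t ≡ 4 − 4 = 0 (mod 6).
    Divide the congruence (and modulus) by g = 6: 6·t ≡ 0 (mod 1).
    Modulo 1 every t works; take t = 0.
    Then x = 4 + 36·0 = 4, valid modulo lcm(36, 6) = 36: x ≡ 4 (mod 36).
Verify: 4 mod 12 = 4, 4 mod 9 = 4, 4 mod 6 = 4.

x ≡ 4 (mod 36).


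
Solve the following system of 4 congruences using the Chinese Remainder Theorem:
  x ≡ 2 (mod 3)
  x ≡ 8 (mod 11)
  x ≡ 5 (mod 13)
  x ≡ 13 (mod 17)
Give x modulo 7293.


Product of moduli M = 3 · 11 · 13 · 17 = 7293.
Merge one congruence at a time:
  Start: x ≡ 2 (mod 3).
  Combine with x ≡ 8 (mod 11); new modulus lcm = 33.
    Write x = 2 + 3·t and substitute into x ≡ 8 (mod 11): 3·t ≡ 8 − 2 = 6 (mod 11).
    The inverse of 3 mod 11 is 4 (since 3·4 = 12 = 1·11 + 1), so t ≡ 4·6 = 24 ≡ 2 (mod 11).
    Then x = 2 + 3·2 = 8, valid modulo lcm(3, 11) = 33: x ≡ 8 (mod 33).
  Combine with x ≡ 5 (mod 13); new modulus lcm = 429.
    Write x = 8 + 33·t and substitute into x ≡ 5 (mod 13): 33·t ≡ 5 − 8 = -3 (mod 13).
    Reduce coefficients mod 13: 7·t ≡ 10 (mod 13).
    The inverse of 7 mod 13 is 2 (since 7·2 = 14 = 1·13 + 1), so t ≡ 2·10 = 20 ≡ 7 (mod 13).
    Then x = 8 + 33·7 = 239, valid modulo lcm(33, 13) = 429: x ≡ 239 (mod 429).
  Combine with x ≡ 13 (mod 17); new modulus lcm = 7293.
    Write x = 239 + 429·t and substitute into x ≡ 13 (mod 17): 429·t ≡ 13 − 239 = -226 (mod 17).
    Reduce coefficients mod 17: 4·t ≡ 12 (mod 17).
    The inverse of 4 mod 17 is 13 (since 4·13 = 52 = 3·17 + 1), so t ≡ 13·12 = 156 ≡ 3 (mod 17).
    Then x = 239 + 429·3 = 1526, valid modulo lcm(429, 17) = 7293: x ≡ 1526 (mod 7293).
Verify against each original: 1526 mod 3 = 2, 1526 mod 11 = 8, 1526 mod 13 = 5, 1526 mod 17 = 13.

x ≡ 1526 (mod 7293).


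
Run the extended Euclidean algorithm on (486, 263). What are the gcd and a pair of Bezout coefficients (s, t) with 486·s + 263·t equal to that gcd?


Euclidean algorithm on (486, 263) — divide until remainder is 0:
  486 = 1 · 263 + 223
  263 = 1 · 223 + 40
  223 = 5 · 40 + 23
  40 = 1 · 23 + 17
  23 = 1 · 17 + 6
  17 = 2 · 6 + 5
  6 = 1 · 5 + 1
  5 = 5 · 1 + 0
gcd(486, 263) = 1.
Track Bezout coefficients alongside the remainders: start with r₀ = 486 = a·1 + b·0 (s = 1, t = 0) and r₁ = 263 = a·0 + b·1 (s = 0, t = 1); each new remainder r_{k+1} = r_{k-1} − q_k·r_k inherits s_{k+1} = s_{k-1} − q_k·s_k, t_{k+1} = t_{k-1} − q_k·t_k, so r_k = a·s_k + b·t_k at every step:
  q = 1: r = 223, s = 1 − 1·0 = 1, t = 0 − 1·1 = -1  (check: 486·1 + 263·(-1) = 223)
  q = 1: r = 40, s = 0 − 1·1 = -1, t = 1 − 1·(-1) = 2  (check: 486·(-1) + 263·2 = 40)
  q = 5: r = 23, s = 1 − 5·(-1) = 6, t = -1 − 5·2 = -11  (check: 486·6 + 263·(-11) = 23)
  q = 1: r = 17, s = -1 − 1·6 = -7, t = 2 − 1·(-11) = 13  (check: 486·(-7) + 263·13 = 17)
  q = 1: r = 6, s = 6 − 1·(-7) = 13, t = -11 − 1·13 = -24  (check: 486·13 + 263·(-24) = 6)
  q = 2: r = 5, s = -7 − 2·13 = -33, t = 13 − 2·(-24) = 61  (check: 486·(-33) + 263·61 = 5)
  q = 1: r = 1, s = 13 − 1·(-33) = 46, t = -24 − 1·61 = -85  (check: 486·46 + 263·(-85) = 1)
The row with r = 1 (the gcd) gives the Bezout coefficients s = 46, t = -85.
Result: 486 · (46) + 263 · (-85) = 1.

gcd(486, 263) = 1; s = 46, t = -85 (check: 486·46 + 263·(-85) = 1).


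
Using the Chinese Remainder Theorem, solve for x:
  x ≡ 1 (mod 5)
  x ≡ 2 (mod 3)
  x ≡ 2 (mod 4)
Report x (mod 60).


Moduli 5, 3, 4 are pairwise coprime; by CRT there is a unique solution modulo M = 5 · 3 · 4 = 60.
Solve pairwise, accumulating the modulus:
  Start with x ≡ 1 (mod 5).
  Combine with x ≡ 2 (mod 3): since gcd(5, 3) = 1, we get a unique residue mod 15.
    Write x = 1 + 5·t and substitute into x ≡ 2 (mod 3): 5·t ≡ 2 − 1 = 1 (mod 3).
    Reduce coefficients mod 3: 2·t ≡ 1 (mod 3).
    The inverse of 2 mod 3 is 2 (since 2·2 = 4 = 1·3 + 1), so t ≡ 2·1 = 2 ≡ 2 (mod 3).
    Then x = 1 + 5·2 = 11, valid modulo lcm(5, 3) = 15: x ≡ 11 (mod 15).
  Combine with x ≡ 2 (mod 4): since gcd(15, 4) = 1, we get a unique residue mod 60.
    Write x = 11 + 15·t and substitute into x ≡ 2 (mod 4): 15·t ≡ 2 − 11 = -9 (mod 4).
    Reduce coefficients mod 4: 3·t ≡ 3 (mod 4).
    The inverse of 3 mod 4 is 3 (since 3·3 = 9 = 2·4 + 1), so t ≡ 3·3 = 9 ≡ 1 (mod 4).
    Then x = 11 + 15·1 = 26, valid modulo lcm(15, 4) = 60: x ≡ 26 (mod 60).
Verify: 26 mod 5 = 1 ✓, 26 mod 3 = 2 ✓, 26 mod 4 = 2 ✓.

x ≡ 26 (mod 60).


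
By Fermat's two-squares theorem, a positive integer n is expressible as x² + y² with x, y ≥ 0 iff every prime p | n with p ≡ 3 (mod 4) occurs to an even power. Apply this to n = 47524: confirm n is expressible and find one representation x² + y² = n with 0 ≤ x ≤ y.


Step 1: Factor n = 47524 = 2^2 · 109^2.
Step 2: Check the mod-4 condition on each prime factor: 2 = 2 (special); 109 ≡ 1 (mod 4), exponent 2.
All primes ≡ 3 (mod 4) appear to even exponent (or don't appear), so by the two-squares theorem n IS expressible as a sum of two squares.
Step 3: Build a representation. Group n = k² · m with k = 2 and m = 109 · 109 = 11881 (a product of primes ≡ 1 (mod 4)); a representation of m scales to one of n via (k·x)² + (k·y)² = k²(x² + y²). Each prime p ≡ 1 (mod 4) is itself a sum of two squares; find a² by testing p − a² for a perfect square:
  109: 109 − 1² = 108, 109 − 2² = 105, 109 − 3² = 100 = 10² ⇒ 109 = 3² + 10².
  Combine using the Brahmagupta–Fibonacci identity (a² + b²)(c² + d²) = (ac − bd)² + (ad + bc)² = (ac + bd)² + (ad − bc)²:
  109 · 109 = 11881: from (3² + 10²)(3² + 10²), take (3·3 − 10·10, 3·10 + 10·3) = (9 − 100, 30 + 30) = (-91, 60); dropping signs (only squares matter) gives (91, 60); check 91² + 60² = 8281 + 3600 = 11881 ✓.
  Scale by k = 2: (2·91, 2·60) = (182, 120).
Step 4: Order so x ≤ y and verify: 120² + 182² = 14400 + 33124 = 47524 = n. ✓

n = 47524 = 120² + 182² (one valid representation with x ≤ y).


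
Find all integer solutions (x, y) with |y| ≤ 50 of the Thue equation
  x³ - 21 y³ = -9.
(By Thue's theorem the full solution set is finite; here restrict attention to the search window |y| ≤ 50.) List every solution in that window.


The equation is x³ - 21y³ = -9. For fixed y, x³ = 21·y³ − 9, so a solution requires the RHS to be a perfect cube.
Strategy: iterate y from -50 to 50, compute RHS = 21·y³ − 9, and check whether it is a (positive or negative) perfect cube.
Check small values of y:
  y = 0: RHS = -9 is not a perfect cube.
  y = 1: RHS = 12 is not a perfect cube.
  y = -1: RHS = -30 is not a perfect cube.
  y = 2: RHS = 159 is not a perfect cube.
  y = -2: RHS = -177 is not a perfect cube.
  y = 3: RHS = 558 is not a perfect cube.
  y = -3: RHS = -576 is not a perfect cube.
Continuing the search up to |y| = 50 finds no solutions either.
No (x, y) in the scanned range satisfies the equation.

No integer solutions with |y| ≤ 50.


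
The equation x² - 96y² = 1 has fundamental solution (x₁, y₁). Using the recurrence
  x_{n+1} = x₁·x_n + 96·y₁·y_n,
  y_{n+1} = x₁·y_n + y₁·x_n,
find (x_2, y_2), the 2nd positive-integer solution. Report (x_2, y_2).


Step 1: Find the fundamental solution (x₁, y₁) of x² - 96y² = 1.
  Expand √96 as a continued fraction. a₀ = ⌊√96⌋ = 9; iterate m_{k+1} = d_k·a_k − m_k, d_{k+1} = (96 − m_{k+1}²)/d_k, a_{k+1} = ⌊(a₀ + m_{k+1})/d_{k+1}⌋ (starting m₀ = 0, d₀ = 1), with convergents p_k = a_k·p_{k-1} + p_{k-2}, q_k = a_k·q_{k-1} + q_{k-2} (p₋₁ = 1, q₋₁ = 0):
  k = 0: a₀ = 9; p₀/q₀ = 9/1; p₀² − 96·q₀² = 81 − 96 = -15.
  k = 1: m = 9, d = 15, a = ⌊(9 + 9)/15⌋ = 1; p/q = (1·9 + 1)/(1·1 + 0) = 10/1; p² − 96·q² = 100 − 96 = 4.
  k = 2: m = 6, d = 4, a = ⌊(9 + 6)/4⌋ = 3; p/q = (3·10 + 9)/(3·1 + 1) = 39/4; p² − 96·q² = 1521 − 1536 = -15.
  k = 3: m = 6, d = 15, a = ⌊(9 + 6)/15⌋ = 1; p/q = (1·39 + 10)/(1·4 + 1) = 49/5; p² − 96·q² = 2401 − 2400 = 1.
  The first convergent with p² − 96·q² = 1 gives the fundamental solution (x₁, y₁) = (49, 5).
Step 2: Apply the recurrence (x_{n+1}, y_{n+1}) = (x₁x_n + 96y₁y_n, x₁y_n + y₁x_n) repeatedly.
  From (x_1, y_1) = (49, 5): x_2 = 49·49 + 96·5·5 = 4801; y_2 = 49·5 + 5·49 = 490.
Step 3: Verify x_2² - 96·y_2² = 23049601 - 23049600 = 1 (should be 1). ✓

(x_1, y_1) = (49, 5); (x_2, y_2) = (4801, 490).


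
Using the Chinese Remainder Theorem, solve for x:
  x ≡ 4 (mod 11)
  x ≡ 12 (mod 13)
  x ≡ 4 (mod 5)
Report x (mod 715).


Moduli 11, 13, 5 are pairwise coprime; by CRT there is a unique solution modulo M = 11 · 13 · 5 = 715.
Solve pairwise, accumulating the modulus:
  Start with x ≡ 4 (mod 11).
  Combine with x ≡ 12 (mod 13): since gcd(11, 13) = 1, we get a unique residue mod 143.
    Write x = 4 + 11·t and substitute into x ≡ 12 (mod 13): 11·t ≡ 12 − 4 = 8 (mod 13).
    The inverse of 11 mod 13 is 6 (since 11·6 = 66 = 5·13 + 1), so t ≡ 6·8 = 48 ≡ 9 (mod 13).
    Then x = 4 + 11·9 = 103, valid modulo lcm(11, 13) = 143: x ≡ 103 (mod 143).
  Combine with x ≡ 4 (mod 5): since gcd(143, 5) = 1, we get a unique residue mod 715.
    Write x = 103 + 143·t and substitute into x ≡ 4 (mod 5): 143·t ≡ 4 − 103 = -99 (mod 5).
    Reduce coefficients mod 5: 3·t ≡ 1 (mod 5).
    The inverse of 3 mod 5 is 2 (since 3·2 = 6 = 1·5 + 1), so t ≡ 2·1 = 2 ≡ 2 (mod 5).
    Then x = 103 + 143·2 = 389, valid modulo lcm(143, 5) = 715: x ≡ 389 (mod 715).
Verify: 389 mod 11 = 4 ✓, 389 mod 13 = 12 ✓, 389 mod 5 = 4 ✓.

x ≡ 389 (mod 715).


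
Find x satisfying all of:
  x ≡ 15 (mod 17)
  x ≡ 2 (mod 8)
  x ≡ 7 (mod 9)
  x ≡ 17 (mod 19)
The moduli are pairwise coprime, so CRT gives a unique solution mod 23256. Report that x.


Product of moduli M = 17 · 8 · 9 · 19 = 23256.
Merge one congruence at a time:
  Start: x ≡ 15 (mod 17).
  Combine with x ≡ 2 (mod 8); new modulus lcm = 136.
    Write x = 15 + 17·t and substitute into x ≡ 2 (mod 8): 17·t ≡ 2 − 15 = -13 (mod 8).
    Reduce coefficients mod 8: 1·t ≡ 3 (mod 8).
    So t ≡ 3 (mod 8).
    Then x = 15 + 17·3 = 66, valid modulo lcm(17, 8) = 136: x ≡ 66 (mod 136).
  Combine with x ≡ 7 (mod 9); new modulus lcm = 1224.
    Write x = 66 + 136·t and substitute into x ≡ 7 (mod 9): 136·t ≡ 7 − 66 = -59 (mod 9).
    Reduce coefficients mod 9: 1·t ≡ 4 (mod 9).
    So t ≡ 4 (mod 9).
    Then x = 66 + 136·4 = 610, valid modulo lcm(136, 9) = 1224: x ≡ 610 (mod 1224).
  Combine with x ≡ 17 (mod 19); new modulus lcm = 23256.
    Write x = 610 + 1224·t and substitute into x ≡ 17 (mod 19): 1224·t ≡ 17 − 610 = -593 (mod 19).
    Reduce coefficients mod 19: 8·t ≡ 15 (mod 19).
    The inverse of 8 mod 19 is 12 (since 8·12 = 96 = 5·19 + 1), so t ≡ 12·15 = 180 ≡ 9 (mod 19).
    Then x = 610 + 1224·9 = 11626, valid modulo lcm(1224, 19) = 23256: x ≡ 11626 (mod 23256).
Verify against each original: 11626 mod 17 = 15, 11626 mod 8 = 2, 11626 mod 9 = 7, 11626 mod 19 = 17.

x ≡ 11626 (mod 23256).


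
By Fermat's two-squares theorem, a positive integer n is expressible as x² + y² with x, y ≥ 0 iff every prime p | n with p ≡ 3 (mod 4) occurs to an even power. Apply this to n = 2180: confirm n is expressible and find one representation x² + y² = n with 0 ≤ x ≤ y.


Step 1: Factor n = 2180 = 2^2 · 5 · 109.
Step 2: Check the mod-4 condition on each prime factor: 2 = 2 (special); 5 ≡ 1 (mod 4), exponent 1; 109 ≡ 1 (mod 4), exponent 1.
All primes ≡ 3 (mod 4) appear to even exponent (or don't appear), so by the two-squares theorem n IS expressible as a sum of two squares.
Step 3: Build a representation. Group n = k² · m with k = 2 and m = 5 · 109 = 545 (a product of primes ≡ 1 (mod 4)); a representation of m scales to one of n via (k·x)² + (k·y)² = k²(x² + y²). Each prime p ≡ 1 (mod 4) is itself a sum of two squares; find a² by testing p − a² for a perfect square:
  5: 5 − 1² = 4 = 2² ⇒ 5 = 1² + 2².
  109: 109 − 1² = 108, 109 − 2² = 105, 109 − 3² = 100 = 10² ⇒ 109 = 3² + 10².
  Combine using the Brahmagupta–Fibonacci identity (a² + b²)(c² + d²) = (ac − bd)² + (ad + bc)² = (ac + bd)² + (ad − bc)²:
  5 · 109 = 545: from (1² + 2²)(3² + 10²), take (1·3 − 2·10, 1·10 + 2·3) = (3 − 20, 10 + 6) = (-17, 16); dropping signs (only squares matter) gives (17, 16); check 17² + 16² = 289 + 256 = 545 ✓.
  Scale by k = 2: (2·17, 2·16) = (34, 32).
Step 4: Order so x ≤ y and verify: 32² + 34² = 1024 + 1156 = 2180 = n. ✓

n = 2180 = 32² + 34² (one valid representation with x ≤ y).


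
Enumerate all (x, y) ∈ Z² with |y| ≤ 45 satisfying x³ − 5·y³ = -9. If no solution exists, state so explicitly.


The equation is x³ - 5y³ = -9. For fixed y, x³ = 5·y³ − 9, so a solution requires the RHS to be a perfect cube.
Strategy: iterate y from -45 to 45, compute RHS = 5·y³ − 9, and check whether it is a (positive or negative) perfect cube.
Check small values of y:
  y = 0: RHS = -9 is not a perfect cube.
  y = 1: RHS = -4 is not a perfect cube.
  y = -1: RHS = -14 is not a perfect cube.
  y = 2: RHS = 31 is not a perfect cube.
  y = -2: RHS = -49 is not a perfect cube.
  y = 3: RHS = 126 is not a perfect cube.
  y = -3: RHS = -144 is not a perfect cube.
Continuing the search up to |y| = 45 finds no solutions either.
No (x, y) in the scanned range satisfies the equation.

No integer solutions with |y| ≤ 45.


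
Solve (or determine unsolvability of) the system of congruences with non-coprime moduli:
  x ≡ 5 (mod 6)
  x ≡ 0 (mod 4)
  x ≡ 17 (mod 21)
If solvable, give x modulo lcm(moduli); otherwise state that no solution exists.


Moduli 6, 4, 21 are not pairwise coprime, so CRT works modulo lcm(m_i) when all pairwise compatibility conditions hold.
Pairwise compatibility: gcd(m_i, m_j) must divide a_i - a_j for every pair.
Merge one congruence at a time:
  Start: x ≡ 5 (mod 6).
  Combine with x ≡ 0 (mod 4): gcd(6, 4) = 2, and 0 - 5 = -5 is NOT divisible by 2.
    ⇒ system is inconsistent (no integer solution).

No solution (the system is inconsistent).


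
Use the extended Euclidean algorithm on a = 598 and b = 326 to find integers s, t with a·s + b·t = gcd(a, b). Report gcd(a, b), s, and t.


Euclidean algorithm on (598, 326) — divide until remainder is 0:
  598 = 1 · 326 + 272
  326 = 1 · 272 + 54
  272 = 5 · 54 + 2
  54 = 27 · 2 + 0
gcd(598, 326) = 2.
Track Bezout coefficients alongside the remainders: start with r₀ = 598 = a·1 + b·0 (s = 1, t = 0) and r₁ = 326 = a·0 + b·1 (s = 0, t = 1); each new remainder r_{k+1} = r_{k-1} − q_k·r_k inherits s_{k+1} = s_{k-1} − q_k·s_k, t_{k+1} = t_{k-1} − q_k·t_k, so r_k = a·s_k + b·t_k at every step:
  q = 1: r = 272, s = 1 − 1·0 = 1, t = 0 − 1·1 = -1  (check: 598·1 + 326·(-1) = 272)
  q = 1: r = 54, s = 0 − 1·1 = -1, t = 1 − 1·(-1) = 2  (check: 598·(-1) + 326·2 = 54)
  q = 5: r = 2, s = 1 − 5·(-1) = 6, t = -1 − 5·2 = -11  (check: 598·6 + 326·(-11) = 2)
The row with r = 2 (the gcd) gives the Bezout coefficients s = 6, t = -11.
Result: 598 · (6) + 326 · (-11) = 2.

gcd(598, 326) = 2; s = 6, t = -11 (check: 598·6 + 326·(-11) = 2).


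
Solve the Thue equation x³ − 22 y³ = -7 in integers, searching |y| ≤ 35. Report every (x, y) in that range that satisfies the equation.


The equation is x³ - 22y³ = -7. For fixed y, x³ = 22·y³ − 7, so a solution requires the RHS to be a perfect cube.
Strategy: iterate y from -35 to 35, compute RHS = 22·y³ − 7, and check whether it is a (positive or negative) perfect cube.
Check small values of y:
  y = 0: RHS = -7 is not a perfect cube.
  y = 1: RHS = 15 is not a perfect cube.
  y = -1: RHS = -29 is not a perfect cube.
  y = 2: RHS = 169 is not a perfect cube.
  y = -2: RHS = -183 is not a perfect cube.
  y = 3: RHS = 587 is not a perfect cube.
  y = -3: RHS = -601 is not a perfect cube.
Continuing the search up to |y| = 35 finds no solutions either.
No (x, y) in the scanned range satisfies the equation.

No integer solutions with |y| ≤ 35.


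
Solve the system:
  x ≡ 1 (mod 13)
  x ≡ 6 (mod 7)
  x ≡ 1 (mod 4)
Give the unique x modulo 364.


Moduli 13, 7, 4 are pairwise coprime; by CRT there is a unique solution modulo M = 13 · 7 · 4 = 364.
Solve pairwise, accumulating the modulus:
  Start with x ≡ 1 (mod 13).
  Combine with x ≡ 6 (mod 7): since gcd(13, 7) = 1, we get a unique residue mod 91.
    Write x = 1 + 13·t and substitute into x ≡ 6 (mod 7): 13·t ≡ 6 − 1 = 5 (mod 7).
    Reduce coefficients mod 7: 6·t ≡ 5 (mod 7).
    The inverse of 6 mod 7 is 6 (since 6·6 = 36 = 5·7 + 1), so t ≡ 6·5 = 30 ≡ 2 (mod 7).
    Then x = 1 + 13·2 = 27, valid modulo lcm(13, 7) = 91: x ≡ 27 (mod 91).
  Combine with x ≡ 1 (mod 4): since gcd(91, 4) = 1, we get a unique residue mod 364.
    Write x = 27 + 91·t and substitute into x ≡ 1 (mod 4): 91·t ≡ 1 − 27 = -26 (mod 4).
    Reduce coefficients mod 4: 3·t ≡ 2 (mod 4).
    The inverse of 3 mod 4 is 3 (since 3·3 = 9 = 2·4 + 1), so t ≡ 3·2 = 6 ≡ 2 (mod 4).
    Then x = 27 + 91·2 = 209, valid modulo lcm(91, 4) = 364: x ≡ 209 (mod 364).
Verify: 209 mod 13 = 1 ✓, 209 mod 7 = 6 ✓, 209 mod 4 = 1 ✓.

x ≡ 209 (mod 364).


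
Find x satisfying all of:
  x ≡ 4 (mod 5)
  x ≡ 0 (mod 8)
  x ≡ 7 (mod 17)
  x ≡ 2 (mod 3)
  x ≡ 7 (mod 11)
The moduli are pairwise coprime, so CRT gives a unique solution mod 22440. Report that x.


Product of moduli M = 5 · 8 · 17 · 3 · 11 = 22440.
Merge one congruence at a time:
  Start: x ≡ 4 (mod 5).
  Combine with x ≡ 0 (mod 8); new modulus lcm = 40.
    Write x = 4 + 5·t and substitute into x ≡ 0 (mod 8): 5·t ≡ 0 − 4 = -4 (mod 8).
    Reduce coefficients mod 8: 5·t ≡ 4 (mod 8).
    The inverse of 5 mod 8 is 5 (since 5·5 = 25 = 3·8 + 1), so t ≡ 5·4 = 20 ≡ 4 (mod 8).
    Then x = 4 + 5·4 = 24, valid modulo lcm(5, 8) = 40: x ≡ 24 (mod 40).
  Combine with x ≡ 7 (mod 17); new modulus lcm = 680.
    Write x = 24 + 40·t and substitute into x ≡ 7 (mod 17): 40·t ≡ 7 − 24 = -17 (mod 17).
    Reduce coefficients mod 17: 6·t ≡ 0 (mod 17).
    The inverse of 6 mod 17 is 3 (since 6·3 = 18 = 1·17 + 1), so t ≡ 3·0 = 0 ≡ 0 (mod 17).
    Then x = 24 + 40·0 = 24, valid modulo lcm(40, 17) = 680: x ≡ 24 (mod 680).
  Combine with x ≡ 2 (mod 3); new modulus lcm = 2040.
    Write x = 24 + 680·t and substitute into x ≡ 2 (mod 3): 680·t ≡ 2 − 24 = -22 (mod 3).
    Reduce coefficients mod 3: 2·t ≡ 2 (mod 3).
    The inverse of 2 mod 3 is 2 (since 2·2 = 4 = 1·3 + 1), so t ≡ 2·2 = 4 ≡ 1 (mod 3).
    Then x = 24 + 680·1 = 704, valid modulo lcm(680, 3) = 2040: x ≡ 704 (mod 2040).
  Combine with x ≡ 7 (mod 11); new modulus lcm = 22440.
    Write x = 704 + 2040·t and substitute into x ≡ 7 (mod 11): 2040·t ≡ 7 − 704 = -697 (mod 11).
    Reduce coefficients mod 11: 5·t ≡ 7 (mod 11).
    The inverse of 5 mod 11 is 9 (since 5·9 = 45 = 4·11 + 1), so t ≡ 9·7 = 63 ≡ 8 (mod 11).
    Then x = 704 + 2040·8 = 17024, valid modulo lcm(2040, 11) = 22440: x ≡ 17024 (mod 22440).
Verify against each original: 17024 mod 5 = 4, 17024 mod 8 = 0, 17024 mod 17 = 7, 17024 mod 3 = 2, 17024 mod 11 = 7.

x ≡ 17024 (mod 22440).


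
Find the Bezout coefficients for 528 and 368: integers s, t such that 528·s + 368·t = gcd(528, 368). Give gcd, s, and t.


Euclidean algorithm on (528, 368) — divide until remainder is 0:
  528 = 1 · 368 + 160
  368 = 2 · 160 + 48
  160 = 3 · 48 + 16
  48 = 3 · 16 + 0
gcd(528, 368) = 16.
Track Bezout coefficients alongside the remainders: start with r₀ = 528 = a·1 + b·0 (s = 1, t = 0) and r₁ = 368 = a·0 + b·1 (s = 0, t = 1); each new remainder r_{k+1} = r_{k-1} − q_k·r_k inherits s_{k+1} = s_{k-1} − q_k·s_k, t_{k+1} = t_{k-1} − q_k·t_k, so r_k = a·s_k + b·t_k at every step:
  q = 1: r = 160, s = 1 − 1·0 = 1, t = 0 − 1·1 = -1  (check: 528·1 + 368·(-1) = 160)
  q = 2: r = 48, s = 0 − 2·1 = -2, t = 1 − 2·(-1) = 3  (check: 528·(-2) + 368·3 = 48)
  q = 3: r = 16, s = 1 − 3·(-2) = 7, t = -1 − 3·3 = -10  (check: 528·7 + 368·(-10) = 16)
The row with r = 16 (the gcd) gives the Bezout coefficients s = 7, t = -10.
Result: 528 · (7) + 368 · (-10) = 16.

gcd(528, 368) = 16; s = 7, t = -10 (check: 528·7 + 368·(-10) = 16).


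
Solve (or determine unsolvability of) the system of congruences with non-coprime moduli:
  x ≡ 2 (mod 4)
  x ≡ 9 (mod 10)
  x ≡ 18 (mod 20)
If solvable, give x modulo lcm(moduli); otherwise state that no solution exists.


Moduli 4, 10, 20 are not pairwise coprime, so CRT works modulo lcm(m_i) when all pairwise compatibility conditions hold.
Pairwise compatibility: gcd(m_i, m_j) must divide a_i - a_j for every pair.
Merge one congruence at a time:
  Start: x ≡ 2 (mod 4).
  Combine with x ≡ 9 (mod 10): gcd(4, 10) = 2, and 9 - 2 = 7 is NOT divisible by 2.
    ⇒ system is inconsistent (no integer solution).

No solution (the system is inconsistent).


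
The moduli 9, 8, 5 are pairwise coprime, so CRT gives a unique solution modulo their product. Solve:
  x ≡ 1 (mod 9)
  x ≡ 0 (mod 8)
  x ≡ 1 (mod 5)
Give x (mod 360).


Moduli 9, 8, 5 are pairwise coprime; by CRT there is a unique solution modulo M = 9 · 8 · 5 = 360.
Solve pairwise, accumulating the modulus:
  Start with x ≡ 1 (mod 9).
  Combine with x ≡ 0 (mod 8): since gcd(9, 8) = 1, we get a unique residue mod 72.
    Write x = 1 + 9·t and substitute into x ≡ 0 (mod 8): 9·t ≡ 0 − 1 = -1 (mod 8).
    Reduce coefficients mod 8: 1·t ≡ 7 (mod 8).
    So t ≡ 7 (mod 8).
    Then x = 1 + 9·7 = 64, valid modulo lcm(9, 8) = 72: x ≡ 64 (mod 72).
  Combine with x ≡ 1 (mod 5): since gcd(72, 5) = 1, we get a unique residue mod 360.
    Write x = 64 + 72·t and substitute into x ≡ 1 (mod 5): 72·t ≡ 1 − 64 = -63 (mod 5).
    Reduce coefficients mod 5: 2·t ≡ 2 (mod 5).
    The inverse of 2 mod 5 is 3 (since 2·3 = 6 = 1·5 + 1), so t ≡ 3·2 = 6 ≡ 1 (mod 5).
    Then x = 64 + 72·1 = 136, valid modulo lcm(72, 5) = 360: x ≡ 136 (mod 360).
Verify: 136 mod 9 = 1 ✓, 136 mod 8 = 0 ✓, 136 mod 5 = 1 ✓.

x ≡ 136 (mod 360).


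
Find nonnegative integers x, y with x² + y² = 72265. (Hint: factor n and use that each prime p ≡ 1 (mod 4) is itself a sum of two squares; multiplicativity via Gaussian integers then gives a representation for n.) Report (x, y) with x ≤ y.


Step 1: Factor n = 72265 = 5 · 97 · 149.
Step 2: Check the mod-4 condition on each prime factor: 5 ≡ 1 (mod 4), exponent 1; 97 ≡ 1 (mod 4), exponent 1; 149 ≡ 1 (mod 4), exponent 1.
All primes ≡ 3 (mod 4) appear to even exponent (or don't appear), so by the two-squares theorem n IS expressible as a sum of two squares.
Step 3: Build a representation. Here n = 5 · 97 · 149 is a product of primes ≡ 1 (mod 4). Each prime p ≡ 1 (mod 4) is itself a sum of two squares; find a² by testing p − a² for a perfect square:
  5: 5 − 1² = 4 = 2² ⇒ 5 = 1² + 2².
  97: 97 − 1² = 96, 97 − 2² = 93, 97 − 3² = 88, 97 − 4² = 81 = 9² ⇒ 97 = 4² + 9².
  149: 149 − 1² = 148, 149 − 2² = 145, 149 − 3² = 140, 149 − 4² = 133, 149 − 5² = 124, 149 − 6² = 113, 149 − 7² = 100 = 10² ⇒ 149 = 7² + 10².
  Combine using the Brahmagupta–Fibonacci identity (a² + b²)(c² + d²) = (ac − bd)² + (ad + bc)² = (ac + bd)² + (ad − bc)²:
  5 · 97 = 485: from (1² + 2²)(4² + 9²), take (1·4 − 2·9, 1·9 + 2·4) = (4 − 18, 9 + 8) = (-14, 17); dropping signs (only squares matter) gives (14, 17); check 14² + 17² = 196 + 289 = 485 ✓.
  485 · 149 = 72265: from (14² + 17²)(7² + 10²), take (14·7 − 17·10, 14·10 + 17·7) = (98 − 170, 140 + 119) = (-72, 259); dropping signs (only squares matter) gives (72, 259); check 72² + 259² = 5184 + 67081 = 72265 ✓.
Step 4: Order so x ≤ y and verify: 72² + 259² = 5184 + 67081 = 72265 = n. ✓

n = 72265 = 72² + 259² (one valid representation with x ≤ y).


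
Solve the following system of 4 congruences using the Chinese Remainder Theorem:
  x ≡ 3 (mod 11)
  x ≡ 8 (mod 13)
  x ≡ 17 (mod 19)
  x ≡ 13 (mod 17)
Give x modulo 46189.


Product of moduli M = 11 · 13 · 19 · 17 = 46189.
Merge one congruence at a time:
  Start: x ≡ 3 (mod 11).
  Combine with x ≡ 8 (mod 13); new modulus lcm = 143.
    Write x = 3 + 11·t and substitute into x ≡ 8 (mod 13): 11·t ≡ 8 − 3 = 5 (mod 13).
    The inverse of 11 mod 13 is 6 (since 11·6 = 66 = 5·13 + 1), so t ≡ 6·5 = 30 ≡ 4 (mod 13).
    Then x = 3 + 11·4 = 47, valid modulo lcm(11, 13) = 143: x ≡ 47 (mod 143).
  Combine with x ≡ 17 (mod 19); new modulus lcm = 2717.
    Write x = 47 + 143·t and substitute into x ≡ 17 (mod 19): 143·t ≡ 17 − 47 = -30 (mod 19).
    Reduce coefficients mod 19: 10·t ≡ 8 (mod 19).
    The inverse of 10 mod 19 is 2 (since 10·2 = 20 = 1·19 + 1), so t ≡ 2·8 = 16 ≡ 16 (mod 19).
    Then x = 47 + 143·16 = 2335, valid modulo lcm(143, 19) = 2717: x ≡ 2335 (mod 2717).
  Combine with x ≡ 13 (mod 17); new modulus lcm = 46189.
    Write x = 2335 + 2717·t and substitute into x ≡ 13 (mod 17): 2717·t ≡ 13 − 2335 = -2322 (mod 17).
    Reduce coefficients mod 17: 14·t ≡ 7 (mod 17).
    The inverse of 14 mod 17 is 11 (since 14·11 = 154 = 9·17 + 1), so t ≡ 11·7 = 77 ≡ 9 (mod 17).
    Then x = 2335 + 2717·9 = 26788, valid modulo lcm(2717, 17) = 46189: x ≡ 26788 (mod 46189).
Verify against each original: 26788 mod 11 = 3, 26788 mod 13 = 8, 26788 mod 19 = 17, 26788 mod 17 = 13.

x ≡ 26788 (mod 46189).


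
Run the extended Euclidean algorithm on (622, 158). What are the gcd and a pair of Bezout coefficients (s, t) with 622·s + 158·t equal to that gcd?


Euclidean algorithm on (622, 158) — divide until remainder is 0:
  622 = 3 · 158 + 148
  158 = 1 · 148 + 10
  148 = 14 · 10 + 8
  10 = 1 · 8 + 2
  8 = 4 · 2 + 0
gcd(622, 158) = 2.
Track Bezout coefficients alongside the remainders: start with r₀ = 622 = a·1 + b·0 (s = 1, t = 0) and r₁ = 158 = a·0 + b·1 (s = 0, t = 1); each new remainder r_{k+1} = r_{k-1} − q_k·r_k inherits s_{k+1} = s_{k-1} − q_k·s_k, t_{k+1} = t_{k-1} − q_k·t_k, so r_k = a·s_k + b·t_k at every step:
  q = 3: r = 148, s = 1 − 3·0 = 1, t = 0 − 3·1 = -3  (check: 622·1 + 158·(-3) = 148)
  q = 1: r = 10, s = 0 − 1·1 = -1, t = 1 − 1·(-3) = 4  (check: 622·(-1) + 158·4 = 10)
  q = 14: r = 8, s = 1 − 14·(-1) = 15, t = -3 − 14·4 = -59  (check: 622·15 + 158·(-59) = 8)
  q = 1: r = 2, s = -1 − 1·15 = -16, t = 4 − 1·(-59) = 63  (check: 622·(-16) + 158·63 = 2)
The row with r = 2 (the gcd) gives the Bezout coefficients s = -16, t = 63.
Result: 622 · (-16) + 158 · (63) = 2.

gcd(622, 158) = 2; s = -16, t = 63 (check: 622·(-16) + 158·63 = 2).


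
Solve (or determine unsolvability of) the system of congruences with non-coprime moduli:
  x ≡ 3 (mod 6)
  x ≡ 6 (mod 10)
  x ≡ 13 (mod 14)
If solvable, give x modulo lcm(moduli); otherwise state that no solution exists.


Moduli 6, 10, 14 are not pairwise coprime, so CRT works modulo lcm(m_i) when all pairwise compatibility conditions hold.
Pairwise compatibility: gcd(m_i, m_j) must divide a_i - a_j for every pair.
Merge one congruence at a time:
  Start: x ≡ 3 (mod 6).
  Combine with x ≡ 6 (mod 10): gcd(6, 10) = 2, and 6 - 3 = 3 is NOT divisible by 2.
    ⇒ system is inconsistent (no integer solution).

No solution (the system is inconsistent).


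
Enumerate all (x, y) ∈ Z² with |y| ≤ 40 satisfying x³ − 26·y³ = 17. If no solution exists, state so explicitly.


The equation is x³ - 26y³ = 17. For fixed y, x³ = 26·y³ + 17, so a solution requires the RHS to be a perfect cube.
Strategy: iterate y from -40 to 40, compute RHS = 26·y³ + 17, and check whether it is a (positive or negative) perfect cube.
Check small values of y:
  y = 0: RHS = 17 is not a perfect cube.
  y = 1: RHS = 43 is not a perfect cube.
  y = -1: RHS = -9 is not a perfect cube.
  y = 2: RHS = 225 is not a perfect cube.
  y = -2: RHS = -191 is not a perfect cube.
  y = 3: RHS = 719 is not a perfect cube.
  y = -3: RHS = -685 is not a perfect cube.
Continuing the search up to |y| = 40 finds no solutions either.
No (x, y) in the scanned range satisfies the equation.

No integer solutions with |y| ≤ 40.


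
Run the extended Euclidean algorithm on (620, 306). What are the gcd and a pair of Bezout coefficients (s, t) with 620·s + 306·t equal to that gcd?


Euclidean algorithm on (620, 306) — divide until remainder is 0:
  620 = 2 · 306 + 8
  306 = 38 · 8 + 2
  8 = 4 · 2 + 0
gcd(620, 306) = 2.
Track Bezout coefficients alongside the remainders: start with r₀ = 620 = a·1 + b·0 (s = 1, t = 0) and r₁ = 306 = a·0 + b·1 (s = 0, t = 1); each new remainder r_{k+1} = r_{k-1} − q_k·r_k inherits s_{k+1} = s_{k-1} − q_k·s_k, t_{k+1} = t_{k-1} − q_k·t_k, so r_k = a·s_k + b·t_k at every step:
  q = 2: r = 8, s = 1 − 2·0 = 1, t = 0 − 2·1 = -2  (check: 620·1 + 306·(-2) = 8)
  q = 38: r = 2, s = 0 − 38·1 = -38, t = 1 − 38·(-2) = 77  (check: 620·(-38) + 306·77 = 2)
The row with r = 2 (the gcd) gives the Bezout coefficients s = -38, t = 77.
Result: 620 · (-38) + 306 · (77) = 2.

gcd(620, 306) = 2; s = -38, t = 77 (check: 620·(-38) + 306·77 = 2).


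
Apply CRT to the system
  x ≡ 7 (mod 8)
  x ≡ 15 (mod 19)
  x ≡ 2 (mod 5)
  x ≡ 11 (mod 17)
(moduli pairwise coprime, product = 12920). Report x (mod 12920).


Product of moduli M = 8 · 19 · 5 · 17 = 12920.
Merge one congruence at a time:
  Start: x ≡ 7 (mod 8).
  Combine with x ≡ 15 (mod 19); new modulus lcm = 152.
    Write x = 7 + 8·t and substitute into x ≡ 15 (mod 19): 8·t ≡ 15 − 7 = 8 (mod 19).
    The inverse of 8 mod 19 is 12 (since 8·12 = 96 = 5·19 + 1), so t ≡ 12·8 = 96 ≡ 1 (mod 19).
    Then x = 7 + 8·1 = 15, valid modulo lcm(8, 19) = 152: x ≡ 15 (mod 152).
  Combine with x ≡ 2 (mod 5); new modulus lcm = 760.
    Write x = 15 + 152·t and substitute into x ≡ 2 (mod 5): 152·t ≡ 2 − 15 = -13 (mod 5).
    Reduce coefficients mod 5: 2·t ≡ 2 (mod 5).
    The inverse of 2 mod 5 is 3 (since 2·3 = 6 = 1·5 + 1), so t ≡ 3·2 = 6 ≡ 1 (mod 5).
    Then x = 15 + 152·1 = 167, valid modulo lcm(152, 5) = 760: x ≡ 167 (mod 760).
  Combine with x ≡ 11 (mod 17); new modulus lcm = 12920.
    Write x = 167 + 760·t and substitute into x ≡ 11 (mod 17): 760·t ≡ 11 − 167 = -156 (mod 17).
    Reduce coefficients mod 17: 12·t ≡ 14 (mod 17).
    The inverse of 12 mod 17 is 10 (since 12·10 = 120 = 7·17 + 1), so t ≡ 10·14 = 140 ≡ 4 (mod 17).
    Then x = 167 + 760·4 = 3207, valid modulo lcm(760, 17) = 12920: x ≡ 3207 (mod 12920).
Verify against each original: 3207 mod 8 = 7, 3207 mod 19 = 15, 3207 mod 5 = 2, 3207 mod 17 = 11.

x ≡ 3207 (mod 12920).


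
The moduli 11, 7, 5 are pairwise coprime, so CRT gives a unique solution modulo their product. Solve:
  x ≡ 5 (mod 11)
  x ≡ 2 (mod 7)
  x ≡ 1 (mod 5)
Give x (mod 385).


Moduli 11, 7, 5 are pairwise coprime; by CRT there is a unique solution modulo M = 11 · 7 · 5 = 385.
Solve pairwise, accumulating the modulus:
  Start with x ≡ 5 (mod 11).
  Combine with x ≡ 2 (mod 7): since gcd(11, 7) = 1, we get a unique residue mod 77.
    Write x = 5 + 11·t and substitute into x ≡ 2 (mod 7): 11·t ≡ 2 − 5 = -3 (mod 7).
    Reduce coefficients mod 7: 4·t ≡ 4 (mod 7).
    The inverse of 4 mod 7 is 2 (since 4·2 = 8 = 1·7 + 1), so t ≡ 2·4 = 8 ≡ 1 (mod 7).
    Then x = 5 + 11·1 = 16, valid modulo lcm(11, 7) = 77: x ≡ 16 (mod 77).
  Combine with x ≡ 1 (mod 5): since gcd(77, 5) = 1, we get a unique residue mod 385.
    Write x = 16 + 77·t and substitute into x ≡ 1 (mod 5): 77·t ≡ 1 − 16 = -15 (mod 5).
    Reduce coefficients mod 5: 2·t ≡ 0 (mod 5).
    The inverse of 2 mod 5 is 3 (since 2·3 = 6 = 1·5 + 1), so t ≡ 3·0 = 0 ≡ 0 (mod 5).
    Then x = 16 + 77·0 = 16, valid modulo lcm(77, 5) = 385: x ≡ 16 (mod 385).
Verify: 16 mod 11 = 5 ✓, 16 mod 7 = 2 ✓, 16 mod 5 = 1 ✓.

x ≡ 16 (mod 385).


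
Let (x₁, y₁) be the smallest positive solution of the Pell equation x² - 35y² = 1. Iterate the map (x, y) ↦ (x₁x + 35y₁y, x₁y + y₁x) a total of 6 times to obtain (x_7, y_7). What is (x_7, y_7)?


Step 1: Find the fundamental solution (x₁, y₁) of x² - 35y² = 1.
  Expand √35 as a continued fraction. a₀ = ⌊√35⌋ = 5; iterate m_{k+1} = d_k·a_k − m_k, d_{k+1} = (35 − m_{k+1}²)/d_k, a_{k+1} = ⌊(a₀ + m_{k+1})/d_{k+1}⌋ (starting m₀ = 0, d₀ = 1), with convergents p_k = a_k·p_{k-1} + p_{k-2}, q_k = a_k·q_{k-1} + q_{k-2} (p₋₁ = 1, q₋₁ = 0):
  k = 0: a₀ = 5; p₀/q₀ = 5/1; p₀² − 35·q₀² = 25 − 35 = -10.
  k = 1: m = 5, d = 10, a = ⌊(5 + 5)/10⌋ = 1; p/q = (1·5 + 1)/(1·1 + 0) = 6/1; p² − 35·q² = 36 − 35 = 1.
  The first convergent with p² − 35·q² = 1 gives the fundamental solution (x₁, y₁) = (6, 1).
Step 2: Apply the recurrence (x_{n+1}, y_{n+1}) = (x₁x_n + 35y₁y_n, x₁y_n + y₁x_n) repeatedly.
  From (x_1, y_1) = (6, 1): x_2 = 6·6 + 35·1·1 = 71; y_2 = 6·1 + 1·6 = 12.
  From (x_2, y_2) = (71, 12): x_3 = 6·71 + 35·1·12 = 846; y_3 = 6·12 + 1·71 = 143.
  From (x_3, y_3) = (846, 143): x_4 = 6·846 + 35·1·143 = 10081; y_4 = 6·143 + 1·846 = 1704.
  From (x_4, y_4) = (10081, 1704): x_5 = 6·10081 + 35·1·1704 = 120126; y_5 = 6·1704 + 1·10081 = 20305.
  From (x_5, y_5) = (120126, 20305): x_6 = 6·120126 + 35·1·20305 = 1431431; y_6 = 6·20305 + 1·120126 = 241956.
  From (x_6, y_6) = (1431431, 241956): x_7 = 6·1431431 + 35·1·241956 = 17057046; y_7 = 6·241956 + 1·1431431 = 2883167.
Step 3: Verify x_7² - 35·y_7² = 290942818246116 - 290942818246115 = 1 (should be 1). ✓

(x_1, y_1) = (6, 1); (x_7, y_7) = (17057046, 2883167).


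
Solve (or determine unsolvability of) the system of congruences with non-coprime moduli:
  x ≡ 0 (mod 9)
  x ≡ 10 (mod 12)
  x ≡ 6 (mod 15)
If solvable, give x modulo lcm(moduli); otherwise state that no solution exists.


Moduli 9, 12, 15 are not pairwise coprime, so CRT works modulo lcm(m_i) when all pairwise compatibility conditions hold.
Pairwise compatibility: gcd(m_i, m_j) must divide a_i - a_j for every pair.
Merge one congruence at a time:
  Start: x ≡ 0 (mod 9).
  Combine with x ≡ 10 (mod 12): gcd(9, 12) = 3, and 10 - 0 = 10 is NOT divisible by 3.
    ⇒ system is inconsistent (no integer solution).

No solution (the system is inconsistent).
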